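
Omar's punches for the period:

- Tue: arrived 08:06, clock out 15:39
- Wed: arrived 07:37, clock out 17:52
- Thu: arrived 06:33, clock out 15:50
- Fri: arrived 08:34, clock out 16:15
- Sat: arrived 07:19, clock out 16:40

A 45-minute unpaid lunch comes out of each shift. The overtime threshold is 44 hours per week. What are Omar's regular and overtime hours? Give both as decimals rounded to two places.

Regular 40.37 hours, overtime 0.00 hours

Tue: 08:06–15:39 = 7 h 33 min; less 45 min break → 6 h 48 min
Wed: 07:37–17:52 = 10 h 15 min; less 45 min break → 9 h 30 min
Thu: 06:33–15:50 = 9 h 17 min; less 45 min break → 8 h 32 min
Fri: 08:34–16:15 = 7 h 41 min; less 45 min break → 6 h 56 min
Sat: 07:19–16:40 = 9 h 21 min; less 45 min break → 8 h 36 min
Total worked: 40 h 22 min = 40.37 h.
Threshold 44 h → overtime 0 h 0 min, regular 40 h 22 min.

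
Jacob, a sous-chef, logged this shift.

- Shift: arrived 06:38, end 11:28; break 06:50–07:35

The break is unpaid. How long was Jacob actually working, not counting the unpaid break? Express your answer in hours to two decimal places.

Shift: 06:38–11:28 = 4 h 50 min; less 45 min break → 4 h 5 min

4.08 hours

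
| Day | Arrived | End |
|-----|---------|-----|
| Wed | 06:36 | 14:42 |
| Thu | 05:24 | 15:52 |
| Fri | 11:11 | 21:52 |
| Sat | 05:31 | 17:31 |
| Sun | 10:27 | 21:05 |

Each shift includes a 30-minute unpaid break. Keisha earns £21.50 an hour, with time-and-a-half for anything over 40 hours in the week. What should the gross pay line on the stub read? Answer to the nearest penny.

£1162.61

Wed: 06:36–14:42 = 8 h 6 min; less 30 min break → 7 h 36 min
Thu: 05:24–15:52 = 10 h 28 min; less 30 min break → 9 h 58 min
Fri: 11:11–21:52 = 10 h 41 min; less 30 min break → 10 h 11 min
Sat: 05:31–17:31 = 12 h 0 min; less 30 min break → 11 h 30 min
Sun: 10:27–21:05 = 10 h 38 min; less 30 min break → 10 h 8 min
Total worked: 49 h 23 min = 2963 min.
Regular 40 h 0 min = 2400 min at £21.50/h; overtime 9 h 23 min = 563 min at £32.25/h.
Pay = (2400 × £21.50 + 563 × £32.25) ÷ 60 = £1162.61.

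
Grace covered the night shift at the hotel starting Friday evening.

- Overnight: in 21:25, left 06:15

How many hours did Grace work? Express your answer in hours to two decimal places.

8.83 hours

Overnight: 21:25 → midnight = 2 h 35 min; midnight → 06:15 = 6 h 15 min; span 8 h 50 min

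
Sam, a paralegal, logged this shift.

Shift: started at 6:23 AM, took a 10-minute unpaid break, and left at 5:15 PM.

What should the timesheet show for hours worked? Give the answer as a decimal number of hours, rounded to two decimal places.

Shift: 6:23 AM–5:15 PM = 10 h 52 min; less 10 min break → 10 h 42 min

10.70 hours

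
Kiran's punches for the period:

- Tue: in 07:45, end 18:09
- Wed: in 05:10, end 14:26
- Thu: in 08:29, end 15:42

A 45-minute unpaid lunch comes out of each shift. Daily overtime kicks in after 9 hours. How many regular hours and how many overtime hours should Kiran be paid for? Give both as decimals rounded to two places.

Tue: 07:45–18:09 = 10 h 24 min; less 45 min break → 9 h 39 min
Wed: 05:10–14:26 = 9 h 16 min; less 45 min break → 8 h 31 min
Thu: 08:29–15:42 = 7 h 13 min; less 45 min break → 6 h 28 min
Tue reg 9 h 0 min / OT 0 h 39 min; Wed reg 8 h 31 min / OT 0 h 0 min; Thu reg 6 h 28 min / OT 0 h 0 min.
Totals: regular 23 h 59 min, overtime 0 h 39 min.

Regular 23.98 hours, overtime 0.65 hours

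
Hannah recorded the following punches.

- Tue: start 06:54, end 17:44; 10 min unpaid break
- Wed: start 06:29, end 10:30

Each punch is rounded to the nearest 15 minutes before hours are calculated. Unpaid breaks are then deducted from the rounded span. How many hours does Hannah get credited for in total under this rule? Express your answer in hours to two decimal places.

Tue: in 06:54→07:00, out 17:44→17:45; 10 h 45 min − 10 min = 10 h 35 min
Wed: in 06:29→06:30, out 10:30→10:30; 4 h 0 min
Total credited: 14 h 35 min.

14.58 hours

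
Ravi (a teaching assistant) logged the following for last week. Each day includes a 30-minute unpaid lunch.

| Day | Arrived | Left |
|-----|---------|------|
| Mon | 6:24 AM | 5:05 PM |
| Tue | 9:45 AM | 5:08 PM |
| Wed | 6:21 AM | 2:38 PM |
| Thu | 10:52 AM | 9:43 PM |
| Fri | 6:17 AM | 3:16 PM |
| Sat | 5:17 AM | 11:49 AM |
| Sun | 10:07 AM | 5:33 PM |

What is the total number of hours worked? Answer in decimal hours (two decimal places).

56.65 hours

Mon: 6:24 AM–5:05 PM = 10 h 41 min; less 30 min break → 10 h 11 min
Tue: 9:45 AM–5:08 PM = 7 h 23 min; less 30 min break → 6 h 53 min
Wed: 6:21 AM–2:38 PM = 8 h 17 min; less 30 min break → 7 h 47 min
Thu: 10:52 AM–9:43 PM = 10 h 51 min; less 30 min break → 10 h 21 min
Fri: 6:17 AM–3:16 PM = 8 h 59 min; less 30 min break → 8 h 29 min
Sat: 5:17 AM–11:49 AM = 6 h 32 min; less 30 min break → 6 h 2 min
Sun: 10:07 AM–5:33 PM = 7 h 26 min; less 30 min break → 6 h 56 min
Total: 10 h 11 min + 6 h 53 min + 7 h 47 min + 10 h 21 min + 8 h 29 min + 6 h 2 min + 6 h 56 min = 56 h 39 min.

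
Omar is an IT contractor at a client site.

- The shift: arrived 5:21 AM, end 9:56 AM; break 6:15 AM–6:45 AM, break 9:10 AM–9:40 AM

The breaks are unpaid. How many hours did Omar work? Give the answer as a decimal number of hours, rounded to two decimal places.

3.58 hours

The shift: 5:21 AM–9:56 AM = 4 h 35 min; less 60 min break → 3 h 35 min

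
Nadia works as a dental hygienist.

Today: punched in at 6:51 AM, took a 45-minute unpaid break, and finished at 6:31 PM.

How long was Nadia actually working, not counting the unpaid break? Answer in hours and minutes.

10 h 55 min

Today: 6:51 AM–6:31 PM = 11 h 40 min; less 45 min break → 10 h 55 min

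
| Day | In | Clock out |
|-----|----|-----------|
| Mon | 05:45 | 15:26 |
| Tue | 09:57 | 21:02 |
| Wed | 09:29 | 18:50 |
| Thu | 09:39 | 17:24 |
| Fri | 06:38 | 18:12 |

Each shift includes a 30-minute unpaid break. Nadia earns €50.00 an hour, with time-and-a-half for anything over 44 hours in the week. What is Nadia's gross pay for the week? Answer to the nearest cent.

Mon: 05:45–15:26 = 9 h 41 min; less 30 min break → 9 h 11 min
Tue: 09:57–21:02 = 11 h 5 min; less 30 min break → 10 h 35 min
Wed: 09:29–18:50 = 9 h 21 min; less 30 min break → 8 h 51 min
Thu: 09:39–17:24 = 7 h 45 min; less 30 min break → 7 h 15 min
Fri: 06:38–18:12 = 11 h 34 min; less 30 min break → 11 h 4 min
Total worked: 46 h 56 min = 2816 min.
Regular 44 h 0 min = 2640 min at €50.00/h; overtime 2 h 56 min = 176 min at €75.00/h.
Pay = (2640 × €50.00 + 176 × €75.00) ÷ 60 = €2420.00.

€2420.00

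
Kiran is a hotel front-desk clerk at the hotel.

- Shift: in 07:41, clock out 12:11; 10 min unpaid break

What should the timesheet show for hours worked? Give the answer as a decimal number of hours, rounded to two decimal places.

4.33 hours

Shift: 07:41–12:11 = 4 h 30 min; less 10 min break → 4 h 20 min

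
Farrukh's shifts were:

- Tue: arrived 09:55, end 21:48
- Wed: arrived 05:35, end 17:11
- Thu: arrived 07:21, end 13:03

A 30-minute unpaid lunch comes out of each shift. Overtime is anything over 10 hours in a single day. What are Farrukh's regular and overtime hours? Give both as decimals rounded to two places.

Tue: 09:55–21:48 = 11 h 53 min; less 30 min break → 11 h 23 min
Wed: 05:35–17:11 = 11 h 36 min; less 30 min break → 11 h 6 min
Thu: 07:21–13:03 = 5 h 42 min; less 30 min break → 5 h 12 min
Tue reg 10 h 0 min / OT 1 h 23 min; Wed reg 10 h 0 min / OT 1 h 6 min; Thu reg 5 h 12 min / OT 0 h 0 min.
Totals: regular 25 h 12 min, overtime 2 h 29 min.

Regular 25.20 hours, overtime 2.48 hours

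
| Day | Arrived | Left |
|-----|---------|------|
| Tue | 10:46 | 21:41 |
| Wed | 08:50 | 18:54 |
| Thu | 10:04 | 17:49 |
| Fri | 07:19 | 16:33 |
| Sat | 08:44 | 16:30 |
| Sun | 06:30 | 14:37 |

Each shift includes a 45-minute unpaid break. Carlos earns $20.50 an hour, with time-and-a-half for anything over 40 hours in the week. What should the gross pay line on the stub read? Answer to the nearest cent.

$1107.51

Tue: 10:46–21:41 = 10 h 55 min; less 45 min break → 10 h 10 min
Wed: 08:50–18:54 = 10 h 4 min; less 45 min break → 9 h 19 min
Thu: 10:04–17:49 = 7 h 45 min; less 45 min break → 7 h 0 min
Fri: 07:19–16:33 = 9 h 14 min; less 45 min break → 8 h 29 min
Sat: 08:44–16:30 = 7 h 46 min; less 45 min break → 7 h 1 min
Sun: 06:30–14:37 = 8 h 7 min; less 45 min break → 7 h 22 min
Total worked: 49 h 21 min = 2961 min.
Regular 40 h 0 min = 2400 min at $20.50/h; overtime 9 h 21 min = 561 min at $30.75/h.
Pay = (2400 × $20.50 + 561 × $30.75) ÷ 60 = $1107.51.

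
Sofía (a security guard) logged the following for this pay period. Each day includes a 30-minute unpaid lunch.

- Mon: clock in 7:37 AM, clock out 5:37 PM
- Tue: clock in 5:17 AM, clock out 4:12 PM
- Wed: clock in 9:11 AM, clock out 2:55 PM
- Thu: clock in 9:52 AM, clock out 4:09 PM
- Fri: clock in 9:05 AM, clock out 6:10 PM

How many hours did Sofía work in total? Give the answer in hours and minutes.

39 h 31 min

Mon: 7:37 AM–5:37 PM = 10 h 0 min; less 30 min break → 9 h 30 min
Tue: 5:17 AM–4:12 PM = 10 h 55 min; less 30 min break → 10 h 25 min
Wed: 9:11 AM–2:55 PM = 5 h 44 min; less 30 min break → 5 h 14 min
Thu: 9:52 AM–4:09 PM = 6 h 17 min; less 30 min break → 5 h 47 min
Fri: 9:05 AM–6:10 PM = 9 h 5 min; less 30 min break → 8 h 35 min
Total: 9 h 30 min + 10 h 25 min + 5 h 14 min + 5 h 47 min + 8 h 35 min = 39 h 31 min.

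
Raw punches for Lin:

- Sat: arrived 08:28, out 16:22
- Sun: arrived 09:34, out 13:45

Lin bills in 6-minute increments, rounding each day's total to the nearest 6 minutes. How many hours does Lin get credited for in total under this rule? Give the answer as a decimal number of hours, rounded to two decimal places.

12.10 hours

Sat: 08:28–16:22 = 7 h 54 min → rounds to 7 h 54 min
Sun: 09:34–13:45 = 4 h 11 min → rounds to 4 h 12 min
Total credited: 12 h 6 min.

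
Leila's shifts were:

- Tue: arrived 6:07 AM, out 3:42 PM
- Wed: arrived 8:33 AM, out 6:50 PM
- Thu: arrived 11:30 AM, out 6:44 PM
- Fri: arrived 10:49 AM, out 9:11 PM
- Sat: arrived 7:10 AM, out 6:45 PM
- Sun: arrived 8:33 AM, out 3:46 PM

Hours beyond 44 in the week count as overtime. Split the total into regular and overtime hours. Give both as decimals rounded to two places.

Tue: 6:07 AM–3:42 PM = 9 h 35 min
Wed: 8:33 AM–6:50 PM = 10 h 17 min
Thu: 11:30 AM–6:44 PM = 7 h 14 min
Fri: 10:49 AM–9:11 PM = 10 h 22 min
Sat: 7:10 AM–6:45 PM = 11 h 35 min
Sun: 8:33 AM–3:46 PM = 7 h 13 min
Total worked: 56 h 16 min = 56.27 h.
Threshold 44 h → overtime 12 h 16 min, regular 44 h 0 min.

Regular 44.00 hours, overtime 12.27 hours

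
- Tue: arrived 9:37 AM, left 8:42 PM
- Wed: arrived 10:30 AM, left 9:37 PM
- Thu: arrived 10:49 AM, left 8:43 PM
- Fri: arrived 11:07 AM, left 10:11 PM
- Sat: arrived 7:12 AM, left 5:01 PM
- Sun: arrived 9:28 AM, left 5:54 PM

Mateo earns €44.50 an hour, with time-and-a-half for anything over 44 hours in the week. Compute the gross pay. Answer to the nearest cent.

€3120.56

Tue: 9:37 AM–8:42 PM = 11 h 5 min
Wed: 10:30 AM–9:37 PM = 11 h 7 min
Thu: 10:49 AM–8:43 PM = 9 h 54 min
Fri: 11:07 AM–10:11 PM = 11 h 4 min
Sat: 7:12 AM–5:01 PM = 9 h 49 min
Sun: 9:28 AM–5:54 PM = 8 h 26 min
Total worked: 61 h 25 min = 3685 min.
Regular 44 h 0 min = 2640 min at €44.50/h; overtime 17 h 25 min = 1045 min at €66.75/h.
Pay = (2640 × €44.50 + 1045 × €66.75) ÷ 60 = €3120.56.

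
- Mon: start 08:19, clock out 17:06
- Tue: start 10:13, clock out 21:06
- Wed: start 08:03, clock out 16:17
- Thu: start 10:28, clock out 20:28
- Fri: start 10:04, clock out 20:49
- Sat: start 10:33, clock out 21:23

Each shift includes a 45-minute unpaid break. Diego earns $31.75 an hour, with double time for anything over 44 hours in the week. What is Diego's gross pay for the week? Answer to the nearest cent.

$2094.44

Mon: 08:19–17:06 = 8 h 47 min; less 45 min break → 8 h 2 min
Tue: 10:13–21:06 = 10 h 53 min; less 45 min break → 10 h 8 min
Wed: 08:03–16:17 = 8 h 14 min; less 45 min break → 7 h 29 min
Thu: 10:28–20:28 = 10 h 0 min; less 45 min break → 9 h 15 min
Fri: 10:04–20:49 = 10 h 45 min; less 45 min break → 10 h 0 min
Sat: 10:33–21:23 = 10 h 50 min; less 45 min break → 10 h 5 min
Total worked: 54 h 59 min = 3299 min.
Regular 44 h 0 min = 2640 min at $31.75/h; overtime 10 h 59 min = 659 min at $63.50/h.
Pay = (2640 × $31.75 + 659 × $63.50) ÷ 60 = $2094.44.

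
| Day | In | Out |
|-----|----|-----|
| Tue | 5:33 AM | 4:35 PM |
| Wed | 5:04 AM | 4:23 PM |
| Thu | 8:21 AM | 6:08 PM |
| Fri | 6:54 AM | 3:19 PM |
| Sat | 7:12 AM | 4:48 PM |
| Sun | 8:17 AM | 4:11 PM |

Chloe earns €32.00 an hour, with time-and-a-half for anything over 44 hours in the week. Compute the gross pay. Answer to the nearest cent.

Tue: 5:33 AM–4:35 PM = 11 h 2 min
Wed: 5:04 AM–4:23 PM = 11 h 19 min
Thu: 8:21 AM–6:08 PM = 9 h 47 min
Fri: 6:54 AM–3:19 PM = 8 h 25 min
Sat: 7:12 AM–4:48 PM = 9 h 36 min
Sun: 8:17 AM–4:11 PM = 7 h 54 min
Total worked: 58 h 3 min = 3483 min.
Regular 44 h 0 min = 2640 min at €32.00/h; overtime 14 h 3 min = 843 min at €48.00/h.
Pay = (2640 × €32.00 + 843 × €48.00) ÷ 60 = €2082.40.

€2082.40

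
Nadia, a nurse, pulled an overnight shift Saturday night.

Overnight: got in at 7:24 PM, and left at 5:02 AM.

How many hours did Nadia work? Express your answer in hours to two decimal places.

9.63 hours

Overnight: 7:24 PM → midnight = 4 h 36 min; midnight → 5:02 AM = 5 h 2 min; span 9 h 38 min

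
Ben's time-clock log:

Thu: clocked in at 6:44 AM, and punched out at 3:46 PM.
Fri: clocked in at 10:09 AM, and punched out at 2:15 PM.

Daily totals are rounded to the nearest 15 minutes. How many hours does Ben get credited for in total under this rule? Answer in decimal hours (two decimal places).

13.00 hours

Thu: 6:44 AM–3:46 PM = 9 h 2 min → rounds to 9 h 0 min
Fri: 10:09 AM–2:15 PM = 4 h 6 min → rounds to 4 h 0 min
Total credited: 13 h 0 min.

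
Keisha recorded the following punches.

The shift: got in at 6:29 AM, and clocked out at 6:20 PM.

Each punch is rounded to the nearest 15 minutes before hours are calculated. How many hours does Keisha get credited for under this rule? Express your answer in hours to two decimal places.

11.75 hours

The shift: in 6:29 AM→6:30 AM, out 6:20 PM→6:15 PM; 11 h 45 min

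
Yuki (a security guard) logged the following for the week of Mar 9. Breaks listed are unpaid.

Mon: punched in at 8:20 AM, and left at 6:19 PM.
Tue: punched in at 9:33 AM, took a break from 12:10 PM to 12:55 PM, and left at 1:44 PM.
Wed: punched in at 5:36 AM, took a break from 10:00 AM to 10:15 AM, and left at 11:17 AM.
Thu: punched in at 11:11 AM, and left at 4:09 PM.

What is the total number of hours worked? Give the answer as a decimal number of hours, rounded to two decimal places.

23.82 hours

Mon: 8:20 AM–6:19 PM = 9 h 59 min
Tue: 9:33 AM–1:44 PM = 4 h 11 min; less 45 min break → 3 h 26 min
Wed: 5:36 AM–11:17 AM = 5 h 41 min; less 15 min break → 5 h 26 min
Thu: 11:11 AM–4:09 PM = 4 h 58 min
Total: 9 h 59 min + 3 h 26 min + 5 h 26 min + 4 h 58 min = 23 h 49 min.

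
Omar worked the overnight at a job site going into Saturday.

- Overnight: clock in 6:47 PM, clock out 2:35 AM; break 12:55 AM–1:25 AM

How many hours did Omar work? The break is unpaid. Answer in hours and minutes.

Overnight: 6:47 PM → midnight = 5 h 13 min; midnight → 2:35 AM = 2 h 35 min; span 7 h 48 min; less 30 min break → 7 h 18 min

7 h 18 min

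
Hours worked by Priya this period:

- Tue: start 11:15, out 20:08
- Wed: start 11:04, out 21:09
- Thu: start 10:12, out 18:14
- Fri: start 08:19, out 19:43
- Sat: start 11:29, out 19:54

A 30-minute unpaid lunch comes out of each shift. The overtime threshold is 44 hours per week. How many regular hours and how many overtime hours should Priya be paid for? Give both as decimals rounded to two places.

Regular 44.00 hours, overtime 0.32 hours

Tue: 11:15–20:08 = 8 h 53 min; less 30 min break → 8 h 23 min
Wed: 11:04–21:09 = 10 h 5 min; less 30 min break → 9 h 35 min
Thu: 10:12–18:14 = 8 h 2 min; less 30 min break → 7 h 32 min
Fri: 08:19–19:43 = 11 h 24 min; less 30 min break → 10 h 54 min
Sat: 11:29–19:54 = 8 h 25 min; less 30 min break → 7 h 55 min
Total worked: 44 h 19 min = 44.32 h.
Threshold 44 h → overtime 0 h 19 min, regular 44 h 0 min.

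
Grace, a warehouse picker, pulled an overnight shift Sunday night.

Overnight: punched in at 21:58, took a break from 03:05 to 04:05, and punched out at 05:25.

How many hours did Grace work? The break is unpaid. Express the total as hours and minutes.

6 h 27 min

Overnight: 21:58 → midnight = 2 h 2 min; midnight → 05:25 = 5 h 25 min; span 7 h 27 min; less 60 min break → 6 h 27 min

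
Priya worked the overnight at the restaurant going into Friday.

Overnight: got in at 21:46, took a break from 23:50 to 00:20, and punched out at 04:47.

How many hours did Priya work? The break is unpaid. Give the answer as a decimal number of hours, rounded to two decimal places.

Overnight: 21:46 → midnight = 2 h 14 min; midnight → 04:47 = 4 h 47 min; span 7 h 1 min; less 30 min break → 6 h 31 min

6.52 hours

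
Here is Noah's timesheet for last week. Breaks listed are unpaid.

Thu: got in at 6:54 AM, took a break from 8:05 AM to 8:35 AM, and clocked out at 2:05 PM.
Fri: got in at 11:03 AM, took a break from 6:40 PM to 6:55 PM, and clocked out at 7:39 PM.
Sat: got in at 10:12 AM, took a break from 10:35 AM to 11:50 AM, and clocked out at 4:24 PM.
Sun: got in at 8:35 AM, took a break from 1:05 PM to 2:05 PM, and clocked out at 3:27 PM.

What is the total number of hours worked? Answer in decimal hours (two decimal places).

Thu: 6:54 AM–2:05 PM = 7 h 11 min; less 30 min break → 6 h 41 min
Fri: 11:03 AM–7:39 PM = 8 h 36 min; less 15 min break → 8 h 21 min
Sat: 10:12 AM–4:24 PM = 6 h 12 min; less 75 min break → 4 h 57 min
Sun: 8:35 AM–3:27 PM = 6 h 52 min; less 60 min break → 5 h 52 min
Total: 6 h 41 min + 8 h 21 min + 4 h 57 min + 5 h 52 min = 25 h 51 min.

25.85 hours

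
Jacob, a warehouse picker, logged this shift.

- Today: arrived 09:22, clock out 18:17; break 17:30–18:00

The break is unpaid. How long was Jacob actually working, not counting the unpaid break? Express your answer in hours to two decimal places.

Today: 09:22–18:17 = 8 h 55 min; less 30 min break → 8 h 25 min

8.42 hours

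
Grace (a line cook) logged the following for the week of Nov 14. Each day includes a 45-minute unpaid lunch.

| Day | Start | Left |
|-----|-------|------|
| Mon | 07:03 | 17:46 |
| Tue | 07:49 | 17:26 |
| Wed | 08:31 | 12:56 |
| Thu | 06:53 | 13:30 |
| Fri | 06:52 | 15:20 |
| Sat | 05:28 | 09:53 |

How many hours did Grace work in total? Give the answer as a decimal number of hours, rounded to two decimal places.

39.75 hours

Mon: 07:03–17:46 = 10 h 43 min; less 45 min break → 9 h 58 min
Tue: 07:49–17:26 = 9 h 37 min; less 45 min break → 8 h 52 min
Wed: 08:31–12:56 = 4 h 25 min; less 45 min break → 3 h 40 min
Thu: 06:53–13:30 = 6 h 37 min; less 45 min break → 5 h 52 min
Fri: 06:52–15:20 = 8 h 28 min; less 45 min break → 7 h 43 min
Sat: 05:28–09:53 = 4 h 25 min; less 45 min break → 3 h 40 min
Total: 9 h 58 min + 8 h 52 min + 3 h 40 min + 5 h 52 min + 7 h 43 min + 3 h 40 min = 39 h 45 min.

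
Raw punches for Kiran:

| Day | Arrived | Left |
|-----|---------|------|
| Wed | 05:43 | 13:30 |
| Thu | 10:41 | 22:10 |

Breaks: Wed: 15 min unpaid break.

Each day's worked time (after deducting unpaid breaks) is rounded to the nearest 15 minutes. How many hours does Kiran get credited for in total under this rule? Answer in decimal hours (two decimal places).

Wed: 05:43–13:30 = 7 h 47 min − 15 min = 7 h 32 min → rounds to 7 h 30 min
Thu: 10:41–22:10 = 11 h 29 min → rounds to 11 h 30 min
Total credited: 19 h 0 min.

19.00 hours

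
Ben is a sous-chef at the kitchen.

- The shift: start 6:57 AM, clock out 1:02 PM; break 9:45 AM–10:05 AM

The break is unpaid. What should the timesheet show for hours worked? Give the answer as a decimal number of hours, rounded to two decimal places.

The shift: 6:57 AM–1:02 PM = 6 h 5 min; less 20 min break → 5 h 45 min

5.75 hours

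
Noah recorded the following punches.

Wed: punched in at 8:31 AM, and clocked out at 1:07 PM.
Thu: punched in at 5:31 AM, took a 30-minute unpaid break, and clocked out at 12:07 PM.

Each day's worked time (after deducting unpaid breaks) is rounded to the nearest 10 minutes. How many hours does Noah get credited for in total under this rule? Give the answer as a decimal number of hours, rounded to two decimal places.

10.83 hours

Wed: 8:31 AM–1:07 PM = 4 h 36 min → rounds to 4 h 40 min
Thu: 5:31 AM–12:07 PM = 6 h 36 min − 30 min = 6 h 6 min → rounds to 6 h 10 min
Total credited: 10 h 50 min.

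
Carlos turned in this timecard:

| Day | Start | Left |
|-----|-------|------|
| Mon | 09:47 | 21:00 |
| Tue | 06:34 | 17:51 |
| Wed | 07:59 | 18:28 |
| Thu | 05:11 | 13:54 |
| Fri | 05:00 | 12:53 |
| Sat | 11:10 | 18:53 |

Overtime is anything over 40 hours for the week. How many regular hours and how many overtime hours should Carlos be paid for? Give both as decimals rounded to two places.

Mon: 09:47–21:00 = 11 h 13 min
Tue: 06:34–17:51 = 11 h 17 min
Wed: 07:59–18:28 = 10 h 29 min
Thu: 05:11–13:54 = 8 h 43 min
Fri: 05:00–12:53 = 7 h 53 min
Sat: 11:10–18:53 = 7 h 43 min
Total worked: 57 h 18 min = 57.30 h.
Threshold 40 h → overtime 17 h 18 min, regular 40 h 0 min.

Regular 40.00 hours, overtime 17.30 hours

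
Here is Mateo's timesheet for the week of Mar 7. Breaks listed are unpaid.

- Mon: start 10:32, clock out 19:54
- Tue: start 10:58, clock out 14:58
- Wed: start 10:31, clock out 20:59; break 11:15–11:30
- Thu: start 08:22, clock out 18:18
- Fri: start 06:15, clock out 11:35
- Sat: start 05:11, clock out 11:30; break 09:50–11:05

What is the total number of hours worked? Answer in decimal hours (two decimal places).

Mon: 10:32–19:54 = 9 h 22 min
Tue: 10:58–14:58 = 4 h 0 min
Wed: 10:31–20:59 = 10 h 28 min; less 15 min break → 10 h 13 min
Thu: 08:22–18:18 = 9 h 56 min
Fri: 06:15–11:35 = 5 h 20 min
Sat: 05:11–11:30 = 6 h 19 min; less 75 min break → 5 h 4 min
Total: 9 h 22 min + 4 h 0 min + 10 h 13 min + 9 h 56 min + 5 h 20 min + 5 h 4 min = 43 h 55 min.

43.92 hours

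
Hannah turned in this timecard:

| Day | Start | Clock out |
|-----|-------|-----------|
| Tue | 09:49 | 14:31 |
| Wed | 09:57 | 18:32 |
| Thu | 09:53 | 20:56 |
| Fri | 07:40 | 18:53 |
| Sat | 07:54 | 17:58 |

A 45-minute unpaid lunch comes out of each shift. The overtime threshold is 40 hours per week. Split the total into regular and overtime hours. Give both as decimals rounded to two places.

Tue: 09:49–14:31 = 4 h 42 min; less 45 min break → 3 h 57 min
Wed: 09:57–18:32 = 8 h 35 min; less 45 min break → 7 h 50 min
Thu: 09:53–20:56 = 11 h 3 min; less 45 min break → 10 h 18 min
Fri: 07:40–18:53 = 11 h 13 min; less 45 min break → 10 h 28 min
Sat: 07:54–17:58 = 10 h 4 min; less 45 min break → 9 h 19 min
Total worked: 41 h 52 min = 41.87 h.
Threshold 40 h → overtime 1 h 52 min, regular 40 h 0 min.

Regular 40.00 hours, overtime 1.87 hours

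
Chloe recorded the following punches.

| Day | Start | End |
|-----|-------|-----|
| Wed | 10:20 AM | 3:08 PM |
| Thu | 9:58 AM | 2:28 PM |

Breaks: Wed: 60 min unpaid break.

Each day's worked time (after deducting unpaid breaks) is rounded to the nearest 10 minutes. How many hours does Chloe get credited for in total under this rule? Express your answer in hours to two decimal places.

Wed: 10:20 AM–3:08 PM = 4 h 48 min − 60 min = 3 h 48 min → rounds to 3 h 50 min
Thu: 9:58 AM–2:28 PM = 4 h 30 min → rounds to 4 h 30 min
Total credited: 8 h 20 min.

8.33 hours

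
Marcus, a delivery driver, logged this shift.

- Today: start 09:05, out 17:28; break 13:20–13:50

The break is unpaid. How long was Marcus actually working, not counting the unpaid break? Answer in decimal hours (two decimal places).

7.88 hours

Today: 09:05–17:28 = 8 h 23 min; less 30 min break → 7 h 53 min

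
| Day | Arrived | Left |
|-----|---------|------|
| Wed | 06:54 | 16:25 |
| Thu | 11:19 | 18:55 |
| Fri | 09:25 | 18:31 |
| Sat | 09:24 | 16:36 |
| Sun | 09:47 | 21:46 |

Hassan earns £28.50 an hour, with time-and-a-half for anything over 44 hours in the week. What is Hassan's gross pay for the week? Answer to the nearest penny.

£1313.85

Wed: 06:54–16:25 = 9 h 31 min
Thu: 11:19–18:55 = 7 h 36 min
Fri: 09:25–18:31 = 9 h 6 min
Sat: 09:24–16:36 = 7 h 12 min
Sun: 09:47–21:46 = 11 h 59 min
Total worked: 45 h 24 min = 2724 min.
Regular 44 h 0 min = 2640 min at £28.50/h; overtime 1 h 24 min = 84 min at £42.75/h.
Pay = (2640 × £28.50 + 84 × £42.75) ÷ 60 = £1313.85.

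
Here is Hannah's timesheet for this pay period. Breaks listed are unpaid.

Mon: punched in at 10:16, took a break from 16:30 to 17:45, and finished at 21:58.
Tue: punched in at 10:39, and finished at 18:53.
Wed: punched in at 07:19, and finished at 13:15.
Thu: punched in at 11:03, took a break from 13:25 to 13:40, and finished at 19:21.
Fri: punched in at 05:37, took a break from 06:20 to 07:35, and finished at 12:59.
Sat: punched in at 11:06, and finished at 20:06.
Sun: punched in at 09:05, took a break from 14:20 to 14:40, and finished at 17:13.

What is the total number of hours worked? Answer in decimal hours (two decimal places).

55.58 hours

Mon: 10:16–21:58 = 11 h 42 min; less 75 min break → 10 h 27 min
Tue: 10:39–18:53 = 8 h 14 min
Wed: 07:19–13:15 = 5 h 56 min
Thu: 11:03–19:21 = 8 h 18 min; less 15 min break → 8 h 3 min
Fri: 05:37–12:59 = 7 h 22 min; less 75 min break → 6 h 7 min
Sat: 11:06–20:06 = 9 h 0 min
Sun: 09:05–17:13 = 8 h 8 min; less 20 min break → 7 h 48 min
Total: 10 h 27 min + 8 h 14 min + 5 h 56 min + 8 h 3 min + 6 h 7 min + 9 h 0 min + 7 h 48 min = 55 h 35 min.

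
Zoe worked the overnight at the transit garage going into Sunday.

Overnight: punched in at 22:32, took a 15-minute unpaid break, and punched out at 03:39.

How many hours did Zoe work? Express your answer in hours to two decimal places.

4.87 hours

Overnight: 22:32 → midnight = 1 h 28 min; midnight → 03:39 = 3 h 39 min; span 5 h 7 min; less 15 min break → 4 h 52 min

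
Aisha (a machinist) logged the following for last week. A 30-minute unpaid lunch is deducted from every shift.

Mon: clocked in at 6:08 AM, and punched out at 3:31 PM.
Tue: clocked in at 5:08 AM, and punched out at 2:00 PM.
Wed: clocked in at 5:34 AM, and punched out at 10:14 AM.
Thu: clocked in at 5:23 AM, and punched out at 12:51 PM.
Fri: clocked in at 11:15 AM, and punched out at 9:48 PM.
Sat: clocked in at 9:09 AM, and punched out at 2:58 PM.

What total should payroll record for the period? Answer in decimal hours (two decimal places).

Mon: 6:08 AM–3:31 PM = 9 h 23 min; less 30 min break → 8 h 53 min
Tue: 5:08 AM–2:00 PM = 8 h 52 min; less 30 min break → 8 h 22 min
Wed: 5:34 AM–10:14 AM = 4 h 40 min; less 30 min break → 4 h 10 min
Thu: 5:23 AM–12:51 PM = 7 h 28 min; less 30 min break → 6 h 58 min
Fri: 11:15 AM–9:48 PM = 10 h 33 min; less 30 min break → 10 h 3 min
Sat: 9:09 AM–2:58 PM = 5 h 49 min; less 30 min break → 5 h 19 min
Total: 8 h 53 min + 8 h 22 min + 4 h 10 min + 6 h 58 min + 10 h 3 min + 5 h 19 min = 43 h 45 min.

43.75 hours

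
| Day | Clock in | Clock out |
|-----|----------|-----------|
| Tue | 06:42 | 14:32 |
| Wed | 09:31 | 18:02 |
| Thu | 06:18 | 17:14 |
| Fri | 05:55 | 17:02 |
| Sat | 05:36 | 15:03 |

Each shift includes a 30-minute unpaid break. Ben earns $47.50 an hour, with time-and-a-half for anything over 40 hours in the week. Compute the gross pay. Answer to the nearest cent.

$2281.19

Tue: 06:42–14:32 = 7 h 50 min; less 30 min break → 7 h 20 min
Wed: 09:31–18:02 = 8 h 31 min; less 30 min break → 8 h 1 min
Thu: 06:18–17:14 = 10 h 56 min; less 30 min break → 10 h 26 min
Fri: 05:55–17:02 = 11 h 7 min; less 30 min break → 10 h 37 min
Sat: 05:36–15:03 = 9 h 27 min; less 30 min break → 8 h 57 min
Total worked: 45 h 21 min = 2721 min.
Regular 40 h 0 min = 2400 min at $47.50/h; overtime 5 h 21 min = 321 min at $71.25/h.
Pay = (2400 × $47.50 + 321 × $71.25) ÷ 60 = $2281.19.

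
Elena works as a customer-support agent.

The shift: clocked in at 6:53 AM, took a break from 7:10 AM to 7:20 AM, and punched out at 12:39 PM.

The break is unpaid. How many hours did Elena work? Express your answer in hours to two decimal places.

5.60 hours

The shift: 6:53 AM–12:39 PM = 5 h 46 min; less 10 min break → 5 h 36 min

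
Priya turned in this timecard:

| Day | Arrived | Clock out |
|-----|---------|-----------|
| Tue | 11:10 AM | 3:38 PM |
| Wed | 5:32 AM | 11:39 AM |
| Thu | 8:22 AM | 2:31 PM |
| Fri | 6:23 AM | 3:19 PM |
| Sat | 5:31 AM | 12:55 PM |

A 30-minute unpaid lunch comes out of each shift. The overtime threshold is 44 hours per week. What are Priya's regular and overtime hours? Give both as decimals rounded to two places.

Regular 30.57 hours, overtime 0.00 hours

Tue: 11:10 AM–3:38 PM = 4 h 28 min; less 30 min break → 3 h 58 min
Wed: 5:32 AM–11:39 AM = 6 h 7 min; less 30 min break → 5 h 37 min
Thu: 8:22 AM–2:31 PM = 6 h 9 min; less 30 min break → 5 h 39 min
Fri: 6:23 AM–3:19 PM = 8 h 56 min; less 30 min break → 8 h 26 min
Sat: 5:31 AM–12:55 PM = 7 h 24 min; less 30 min break → 6 h 54 min
Total worked: 30 h 34 min = 30.57 h.
Threshold 44 h → overtime 0 h 0 min, regular 30 h 34 min.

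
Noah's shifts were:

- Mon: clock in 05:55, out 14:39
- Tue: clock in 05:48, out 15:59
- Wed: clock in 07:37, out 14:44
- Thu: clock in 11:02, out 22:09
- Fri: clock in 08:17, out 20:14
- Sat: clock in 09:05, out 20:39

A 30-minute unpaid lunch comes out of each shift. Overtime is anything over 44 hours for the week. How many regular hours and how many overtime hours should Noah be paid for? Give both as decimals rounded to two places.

Regular 44.00 hours, overtime 13.67 hours

Mon: 05:55–14:39 = 8 h 44 min; less 30 min break → 8 h 14 min
Tue: 05:48–15:59 = 10 h 11 min; less 30 min break → 9 h 41 min
Wed: 07:37–14:44 = 7 h 7 min; less 30 min break → 6 h 37 min
Thu: 11:02–22:09 = 11 h 7 min; less 30 min break → 10 h 37 min
Fri: 08:17–20:14 = 11 h 57 min; less 30 min break → 11 h 27 min
Sat: 09:05–20:39 = 11 h 34 min; less 30 min break → 11 h 4 min
Total worked: 57 h 40 min = 57.67 h.
Threshold 44 h → overtime 13 h 40 min, regular 44 h 0 min.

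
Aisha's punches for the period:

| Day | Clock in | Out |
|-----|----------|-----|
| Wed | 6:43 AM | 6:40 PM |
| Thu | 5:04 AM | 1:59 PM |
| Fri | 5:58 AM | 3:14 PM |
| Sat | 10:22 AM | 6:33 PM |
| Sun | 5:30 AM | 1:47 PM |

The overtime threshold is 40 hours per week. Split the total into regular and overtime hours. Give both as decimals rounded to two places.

Wed: 6:43 AM–6:40 PM = 11 h 57 min
Thu: 5:04 AM–1:59 PM = 8 h 55 min
Fri: 5:58 AM–3:14 PM = 9 h 16 min
Sat: 10:22 AM–6:33 PM = 8 h 11 min
Sun: 5:30 AM–1:47 PM = 8 h 17 min
Total worked: 46 h 36 min = 46.60 h.
Threshold 40 h → overtime 6 h 36 min, regular 40 h 0 min.

Regular 40.00 hours, overtime 6.60 hours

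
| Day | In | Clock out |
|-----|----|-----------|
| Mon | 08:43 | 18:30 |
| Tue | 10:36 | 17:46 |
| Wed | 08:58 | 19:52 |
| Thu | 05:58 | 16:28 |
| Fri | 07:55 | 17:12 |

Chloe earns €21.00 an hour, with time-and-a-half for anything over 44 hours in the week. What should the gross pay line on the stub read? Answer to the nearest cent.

Mon: 08:43–18:30 = 9 h 47 min
Tue: 10:36–17:46 = 7 h 10 min
Wed: 08:58–19:52 = 10 h 54 min
Thu: 05:58–16:28 = 10 h 30 min
Fri: 07:55–17:12 = 9 h 17 min
Total worked: 47 h 38 min = 2858 min.
Regular 44 h 0 min = 2640 min at €21.00/h; overtime 3 h 38 min = 218 min at €31.50/h.
Pay = (2640 × €21.00 + 218 × €31.50) ÷ 60 = €1038.45.

€1038.45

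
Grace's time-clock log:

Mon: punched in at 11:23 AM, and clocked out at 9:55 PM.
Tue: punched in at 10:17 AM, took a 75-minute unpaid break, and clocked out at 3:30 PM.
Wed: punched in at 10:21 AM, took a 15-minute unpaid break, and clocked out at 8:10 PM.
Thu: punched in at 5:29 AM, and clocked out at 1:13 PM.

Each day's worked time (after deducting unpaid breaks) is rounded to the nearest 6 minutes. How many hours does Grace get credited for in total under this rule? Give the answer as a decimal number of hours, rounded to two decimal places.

Mon: 11:23 AM–9:55 PM = 10 h 32 min → rounds to 10 h 30 min
Tue: 10:17 AM–3:30 PM = 5 h 13 min − 75 min = 3 h 58 min → rounds to 4 h 0 min
Wed: 10:21 AM–8:10 PM = 9 h 49 min − 15 min = 9 h 34 min → rounds to 9 h 36 min
Thu: 5:29 AM–1:13 PM = 7 h 44 min → rounds to 7 h 42 min
Total credited: 31 h 48 min.

31.80 hours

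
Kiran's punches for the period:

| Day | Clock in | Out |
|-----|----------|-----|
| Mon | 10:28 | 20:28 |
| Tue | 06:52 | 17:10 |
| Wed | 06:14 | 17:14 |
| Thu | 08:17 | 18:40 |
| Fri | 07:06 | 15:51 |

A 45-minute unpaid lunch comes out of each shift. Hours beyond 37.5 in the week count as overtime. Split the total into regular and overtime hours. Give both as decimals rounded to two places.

Mon: 10:28–20:28 = 10 h 0 min; less 45 min break → 9 h 15 min
Tue: 06:52–17:10 = 10 h 18 min; less 45 min break → 9 h 33 min
Wed: 06:14–17:14 = 11 h 0 min; less 45 min break → 10 h 15 min
Thu: 08:17–18:40 = 10 h 23 min; less 45 min break → 9 h 38 min
Fri: 07:06–15:51 = 8 h 45 min; less 45 min break → 8 h 0 min
Total worked: 46 h 41 min = 46.68 h.
Threshold 37.5 h → overtime 9 h 11 min, regular 37 h 30 min.

Regular 37.50 hours, overtime 9.18 hours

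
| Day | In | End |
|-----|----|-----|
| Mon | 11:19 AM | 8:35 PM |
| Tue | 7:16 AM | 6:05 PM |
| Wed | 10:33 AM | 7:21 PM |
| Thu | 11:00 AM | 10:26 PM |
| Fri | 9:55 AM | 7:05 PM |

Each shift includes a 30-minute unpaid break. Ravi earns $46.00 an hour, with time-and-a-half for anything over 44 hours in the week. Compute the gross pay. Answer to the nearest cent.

$2229.85

Mon: 11:19 AM–8:35 PM = 9 h 16 min; less 30 min break → 8 h 46 min
Tue: 7:16 AM–6:05 PM = 10 h 49 min; less 30 min break → 10 h 19 min
Wed: 10:33 AM–7:21 PM = 8 h 48 min; less 30 min break → 8 h 18 min
Thu: 11:00 AM–10:26 PM = 11 h 26 min; less 30 min break → 10 h 56 min
Fri: 9:55 AM–7:05 PM = 9 h 10 min; less 30 min break → 8 h 40 min
Total worked: 46 h 59 min = 2819 min.
Regular 44 h 0 min = 2640 min at $46.00/h; overtime 2 h 59 min = 179 min at $69.00/h.
Pay = (2640 × $46.00 + 179 × $69.00) ÷ 60 = $2229.85.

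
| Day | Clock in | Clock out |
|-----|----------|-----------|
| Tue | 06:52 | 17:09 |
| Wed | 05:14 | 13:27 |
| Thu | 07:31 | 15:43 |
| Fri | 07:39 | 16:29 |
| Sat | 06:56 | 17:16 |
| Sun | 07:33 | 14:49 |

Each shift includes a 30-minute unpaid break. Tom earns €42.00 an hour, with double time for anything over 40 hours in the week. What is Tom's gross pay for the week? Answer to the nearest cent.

Tue: 06:52–17:09 = 10 h 17 min; less 30 min break → 9 h 47 min
Wed: 05:14–13:27 = 8 h 13 min; less 30 min break → 7 h 43 min
Thu: 07:31–15:43 = 8 h 12 min; less 30 min break → 7 h 42 min
Fri: 07:39–16:29 = 8 h 50 min; less 30 min break → 8 h 20 min
Sat: 06:56–17:16 = 10 h 20 min; less 30 min break → 9 h 50 min
Sun: 07:33–14:49 = 7 h 16 min; less 30 min break → 6 h 46 min
Total worked: 50 h 8 min = 3008 min.
Regular 40 h 0 min = 2400 min at €42.00/h; overtime 10 h 8 min = 608 min at €84.00/h.
Pay = (2400 × €42.00 + 608 × €84.00) ÷ 60 = €2531.20.

€2531.20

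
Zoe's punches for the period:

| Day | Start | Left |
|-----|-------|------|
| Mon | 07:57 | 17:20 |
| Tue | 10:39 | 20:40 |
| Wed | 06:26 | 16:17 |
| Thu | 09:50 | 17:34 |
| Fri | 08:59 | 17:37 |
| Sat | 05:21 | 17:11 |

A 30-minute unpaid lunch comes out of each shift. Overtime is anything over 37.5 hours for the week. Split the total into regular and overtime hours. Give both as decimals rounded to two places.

Regular 37.50 hours, overtime 16.95 hours

Mon: 07:57–17:20 = 9 h 23 min; less 30 min break → 8 h 53 min
Tue: 10:39–20:40 = 10 h 1 min; less 30 min break → 9 h 31 min
Wed: 06:26–16:17 = 9 h 51 min; less 30 min break → 9 h 21 min
Thu: 09:50–17:34 = 7 h 44 min; less 30 min break → 7 h 14 min
Fri: 08:59–17:37 = 8 h 38 min; less 30 min break → 8 h 8 min
Sat: 05:21–17:11 = 11 h 50 min; less 30 min break → 11 h 20 min
Total worked: 54 h 27 min = 54.45 h.
Threshold 37.5 h → overtime 16 h 57 min, regular 37 h 30 min.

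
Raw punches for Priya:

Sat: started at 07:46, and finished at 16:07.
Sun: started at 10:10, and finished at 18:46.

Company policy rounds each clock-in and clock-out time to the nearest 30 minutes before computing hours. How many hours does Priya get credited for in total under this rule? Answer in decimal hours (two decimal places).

Sat: in 07:46→08:00, out 16:07→16:00; 8 h 0 min
Sun: in 10:10→10:00, out 18:46→19:00; 9 h 0 min
Total credited: 17 h 0 min.

17.00 hours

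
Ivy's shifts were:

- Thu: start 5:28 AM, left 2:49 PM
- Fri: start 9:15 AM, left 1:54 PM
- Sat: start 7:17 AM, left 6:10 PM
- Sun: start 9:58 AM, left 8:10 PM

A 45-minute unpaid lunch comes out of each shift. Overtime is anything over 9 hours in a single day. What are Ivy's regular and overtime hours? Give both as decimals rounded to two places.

Thu: 5:28 AM–2:49 PM = 9 h 21 min; less 45 min break → 8 h 36 min
Fri: 9:15 AM–1:54 PM = 4 h 39 min; less 45 min break → 3 h 54 min
Sat: 7:17 AM–6:10 PM = 10 h 53 min; less 45 min break → 10 h 8 min
Sun: 9:58 AM–8:10 PM = 10 h 12 min; less 45 min break → 9 h 27 min
Thu reg 8 h 36 min / OT 0 h 0 min; Fri reg 3 h 54 min / OT 0 h 0 min; Sat reg 9 h 0 min / OT 1 h 8 min; Sun reg 9 h 0 min / OT 0 h 27 min.
Totals: regular 30 h 30 min, overtime 1 h 35 min.

Regular 30.50 hours, overtime 1.58 hours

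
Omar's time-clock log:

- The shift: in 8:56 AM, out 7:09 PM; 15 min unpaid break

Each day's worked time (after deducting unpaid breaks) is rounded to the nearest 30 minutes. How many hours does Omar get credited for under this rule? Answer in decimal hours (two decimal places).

10.00 hours

The shift: 8:56 AM–7:09 PM = 10 h 13 min − 15 min = 9 h 58 min → rounds to 10 h 0 min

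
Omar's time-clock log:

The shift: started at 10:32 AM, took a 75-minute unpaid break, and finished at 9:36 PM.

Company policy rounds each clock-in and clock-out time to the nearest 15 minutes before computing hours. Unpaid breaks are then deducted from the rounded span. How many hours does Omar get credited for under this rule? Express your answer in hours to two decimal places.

9.75 hours

The shift: in 10:32 AM→10:30 AM, out 9:36 PM→9:30 PM; 11 h 0 min − 75 min = 9 h 45 min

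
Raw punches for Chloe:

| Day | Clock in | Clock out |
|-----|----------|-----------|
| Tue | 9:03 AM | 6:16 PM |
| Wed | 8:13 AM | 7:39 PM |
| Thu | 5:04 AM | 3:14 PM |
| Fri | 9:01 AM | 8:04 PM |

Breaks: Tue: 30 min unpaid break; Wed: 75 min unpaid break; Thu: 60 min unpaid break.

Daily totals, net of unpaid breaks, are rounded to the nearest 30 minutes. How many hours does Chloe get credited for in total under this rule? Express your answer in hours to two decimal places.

38.50 hours

Tue: 9:03 AM–6:16 PM = 9 h 13 min − 30 min = 8 h 43 min → rounds to 8 h 30 min
Wed: 8:13 AM–7:39 PM = 11 h 26 min − 75 min = 10 h 11 min → rounds to 10 h 0 min
Thu: 5:04 AM–3:14 PM = 10 h 10 min − 60 min = 9 h 10 min → rounds to 9 h 0 min
Fri: 9:01 AM–8:04 PM = 11 h 3 min → rounds to 11 h 0 min
Total credited: 38 h 30 min.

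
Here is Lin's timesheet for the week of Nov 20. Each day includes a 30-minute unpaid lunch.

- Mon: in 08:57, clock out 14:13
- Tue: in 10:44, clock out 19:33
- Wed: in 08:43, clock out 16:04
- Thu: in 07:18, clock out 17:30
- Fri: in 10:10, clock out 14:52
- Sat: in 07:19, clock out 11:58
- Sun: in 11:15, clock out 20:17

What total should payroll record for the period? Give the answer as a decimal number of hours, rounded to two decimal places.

Mon: 08:57–14:13 = 5 h 16 min; less 30 min break → 4 h 46 min
Tue: 10:44–19:33 = 8 h 49 min; less 30 min break → 8 h 19 min
Wed: 08:43–16:04 = 7 h 21 min; less 30 min break → 6 h 51 min
Thu: 07:18–17:30 = 10 h 12 min; less 30 min break → 9 h 42 min
Fri: 10:10–14:52 = 4 h 42 min; less 30 min break → 4 h 12 min
Sat: 07:19–11:58 = 4 h 39 min; less 30 min break → 4 h 9 min
Sun: 11:15–20:17 = 9 h 2 min; less 30 min break → 8 h 32 min
Total: 4 h 46 min + 8 h 19 min + 6 h 51 min + 9 h 42 min + 4 h 12 min + 4 h 9 min + 8 h 32 min = 46 h 31 min.

46.52 hours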